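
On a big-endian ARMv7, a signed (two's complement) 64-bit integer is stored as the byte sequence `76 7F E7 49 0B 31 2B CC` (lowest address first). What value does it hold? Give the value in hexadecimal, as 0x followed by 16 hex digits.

0x767FE7490B312BCC

Big-endian stores the most-significant byte at the lowest address.
The bytes are already most-significant first: 0x767FE7490B312BCC.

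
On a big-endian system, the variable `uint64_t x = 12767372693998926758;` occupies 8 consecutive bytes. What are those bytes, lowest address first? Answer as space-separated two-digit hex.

B1 2E D1 D2 1C D3 FB A6

12767372693998926758 in hexadecimal, padded to 64 bits, is 0xB12ED1D21CD3FBA6.
Split into bytes (most-significant first): B1 2E D1 D2 1C D3 FB A6.
Big-endian stores the most-significant byte at the lowest address.
So the memory order matches the most-significant-first order: B1 2E D1 D2 1C D3 FB A6.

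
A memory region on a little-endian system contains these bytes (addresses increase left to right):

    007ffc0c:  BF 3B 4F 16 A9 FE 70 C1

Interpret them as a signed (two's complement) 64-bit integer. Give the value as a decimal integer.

In little-endian order the low byte comes first in memory.
Reassemble most-significant byte first: C1 70 FE A9 16 4F 3B BF → 0xC170FEA9164F3BBF.
Top bit is set, so as a signed 64-bit value this is 0xC170FEA9164F3BBF − 2^64 = -4507823224820646977.

-4507823224820646977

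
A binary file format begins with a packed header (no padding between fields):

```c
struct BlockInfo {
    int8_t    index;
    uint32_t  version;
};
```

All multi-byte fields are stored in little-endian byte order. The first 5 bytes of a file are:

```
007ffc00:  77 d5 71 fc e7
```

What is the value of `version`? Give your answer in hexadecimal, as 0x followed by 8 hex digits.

0xE7FC71D5

`version` follows `index` (1 byte), so it starts at byte offset 1 and occupies 4 bytes.
Bytes at offsets 1..4: D5 71 FC E7.
Little-endian: lowest address holds the least-significant byte.
Reassemble most-significant byte first: E7 FC 71 D5 → 0xE7FC71D5.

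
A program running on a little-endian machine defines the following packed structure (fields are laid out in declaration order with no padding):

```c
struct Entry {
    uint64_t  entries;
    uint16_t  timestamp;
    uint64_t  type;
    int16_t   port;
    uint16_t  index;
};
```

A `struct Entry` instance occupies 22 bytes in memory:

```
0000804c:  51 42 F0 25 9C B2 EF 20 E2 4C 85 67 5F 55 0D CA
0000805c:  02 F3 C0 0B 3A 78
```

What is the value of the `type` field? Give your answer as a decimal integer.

`type` follows `entries` (8 B), `timestamp` (2 B), so it starts at offset 8 + 2 = 10 and occupies 8 bytes.
Bytes at offsets 10..17: 85 67 5F 55 0D CA 02 F3.
Little-endian: lowest address holds the least-significant byte.
Reassemble most-significant byte first: F3 02 CA 0D 55 5F 67 85 → 0xF302CA0D555F6785.
0xF302CA0D555F6785 = 17510780459785611141.

17510780459785611141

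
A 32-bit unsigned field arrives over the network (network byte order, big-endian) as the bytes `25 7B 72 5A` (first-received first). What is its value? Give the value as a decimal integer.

In big-endian order the high byte comes first in memory.
The bytes are already most-significant first: 0x257B725A.
0x257B725A = 628847194.

628847194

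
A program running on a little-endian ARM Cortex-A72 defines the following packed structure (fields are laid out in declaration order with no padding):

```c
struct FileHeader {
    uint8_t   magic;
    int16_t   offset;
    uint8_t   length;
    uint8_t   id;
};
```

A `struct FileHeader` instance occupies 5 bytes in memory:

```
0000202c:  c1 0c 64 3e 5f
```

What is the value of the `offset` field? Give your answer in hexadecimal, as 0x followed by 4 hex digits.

`offset` follows `magic` (1 byte), so it starts at byte offset 1 and occupies 2 bytes.
Bytes at offsets 1..2: 0C 64.
Little-endian: lowest address holds the least-significant byte.
Reassemble most-significant byte first: 64 0C → 0x640C.

0x640C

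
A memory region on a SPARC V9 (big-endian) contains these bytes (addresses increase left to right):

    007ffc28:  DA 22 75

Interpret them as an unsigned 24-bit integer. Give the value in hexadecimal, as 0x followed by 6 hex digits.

0xDA2275

Big-endian stores the most-significant byte at the lowest address.
The bytes are already most-significant first: 0xDA2275.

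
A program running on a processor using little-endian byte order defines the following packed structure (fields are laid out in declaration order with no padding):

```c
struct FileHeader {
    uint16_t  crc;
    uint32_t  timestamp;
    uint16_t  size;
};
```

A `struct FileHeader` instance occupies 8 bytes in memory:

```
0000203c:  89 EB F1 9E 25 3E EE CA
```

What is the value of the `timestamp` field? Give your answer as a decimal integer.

1042652913

`timestamp` follows `crc` (2 bytes), so it starts at byte offset 2 and occupies 4 bytes.
Bytes at offsets 2..5: F1 9E 25 3E.
In little-endian order the low byte comes first in memory.
Reassemble most-significant byte first: 3E 25 9E F1 → 0x3E259EF1.
0x3E259EF1 = 1042652913.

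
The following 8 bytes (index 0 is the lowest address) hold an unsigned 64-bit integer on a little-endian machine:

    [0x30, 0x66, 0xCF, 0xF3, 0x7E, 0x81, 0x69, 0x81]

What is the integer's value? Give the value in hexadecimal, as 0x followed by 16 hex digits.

Little-endian: lowest address holds the least-significant byte.
Reassemble most-significant byte first: 81 69 81 7E F3 CF 66 30 → 0x8169817EF3CF6630.

0x8169817EF3CF6630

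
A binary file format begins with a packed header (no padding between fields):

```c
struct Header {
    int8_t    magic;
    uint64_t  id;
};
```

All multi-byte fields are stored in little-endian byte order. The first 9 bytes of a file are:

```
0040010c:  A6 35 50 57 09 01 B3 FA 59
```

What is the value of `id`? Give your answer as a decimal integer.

`id` follows `magic` (1 byte), so it starts at byte offset 1 and occupies 8 bytes.
Bytes at offsets 1..8: 35 50 57 09 01 B3 FA 59.
Little-endian: lowest address holds the least-significant byte.
Reassemble most-significant byte first: 59 FA B3 01 09 57 50 35 → 0x59FAB30109575035.
0x59FAB30109575035 = 6483691430586306613.

6483691430586306613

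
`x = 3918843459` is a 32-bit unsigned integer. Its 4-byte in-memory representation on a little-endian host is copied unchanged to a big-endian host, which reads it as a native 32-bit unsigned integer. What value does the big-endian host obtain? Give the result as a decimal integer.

3918843459 in 32-bit hexadecimal is 0xE994CE43.
Stored little-endian, the bytes at ascending addresses are 43 CE 94 E9.
Read back as big-endian, the last byte is least significant, giving 0x43CE94E9.
0x43CE94E9 = 1137612009.

1137612009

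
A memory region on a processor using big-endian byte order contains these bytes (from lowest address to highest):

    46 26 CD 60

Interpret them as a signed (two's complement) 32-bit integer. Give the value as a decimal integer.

1176948064

In big-endian order the high byte comes first in memory.
The bytes are already most-significant first: 0x4626CD60.
0x4626CD60 = 1176948064.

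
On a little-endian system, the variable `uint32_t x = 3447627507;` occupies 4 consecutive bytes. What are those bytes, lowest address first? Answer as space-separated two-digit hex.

F3 9E 7E CD

3447627507 in hexadecimal, padded to 32 bits, is 0xCD7E9EF3.
Split into bytes (most-significant first): CD 7E 9E F3.
In little-endian order the low byte comes first in memory.
So at ascending addresses the bytes are F3 9E 7E CD.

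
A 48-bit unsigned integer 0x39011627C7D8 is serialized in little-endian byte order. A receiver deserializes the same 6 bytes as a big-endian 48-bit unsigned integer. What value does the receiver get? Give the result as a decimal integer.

Stored little-endian, the bytes at ascending addresses are D8 C7 27 16 01 39.
Read back as big-endian, the last byte is least significant, giving 0xD8C727160139.
0xD8C727160139 = 238349865845049.

238349865845049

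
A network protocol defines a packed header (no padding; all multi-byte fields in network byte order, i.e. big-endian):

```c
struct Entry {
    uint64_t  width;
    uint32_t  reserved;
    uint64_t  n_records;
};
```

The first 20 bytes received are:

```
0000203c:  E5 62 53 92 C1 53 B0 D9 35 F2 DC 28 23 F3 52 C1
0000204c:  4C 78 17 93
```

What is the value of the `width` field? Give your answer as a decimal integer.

`width` is the first field, at byte offset 0, occupying 8 bytes.
Bytes at offsets 0..7: E5 62 53 92 C1 53 B0 D9.
Big-endian stores the most-significant byte at the lowest address.
The bytes are already most-significant first: 0xE5625392C153B0D9.
0xE5625392C153B0D9 = 16528865472176959705.

16528865472176959705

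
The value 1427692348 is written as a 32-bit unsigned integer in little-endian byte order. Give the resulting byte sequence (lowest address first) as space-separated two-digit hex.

1427692348 in hexadecimal, padded to 32 bits, is 0x5518DB3C.
Split into bytes (most-significant first): 55 18 DB 3C.
In little-endian order the low byte comes first in memory.
So at ascending addresses the bytes are 3C DB 18 55.

3C DB 18 55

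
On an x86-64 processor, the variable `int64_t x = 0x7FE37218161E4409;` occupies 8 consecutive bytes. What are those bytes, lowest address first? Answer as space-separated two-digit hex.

09 44 1E 16 18 72 E3 7F

Split into bytes (most-significant first): 7F E3 72 18 16 1E 44 09.
Little-endian stores the least-significant byte at the lowest address.
So at ascending addresses the bytes are 09 44 1E 16 18 72 E3 7F.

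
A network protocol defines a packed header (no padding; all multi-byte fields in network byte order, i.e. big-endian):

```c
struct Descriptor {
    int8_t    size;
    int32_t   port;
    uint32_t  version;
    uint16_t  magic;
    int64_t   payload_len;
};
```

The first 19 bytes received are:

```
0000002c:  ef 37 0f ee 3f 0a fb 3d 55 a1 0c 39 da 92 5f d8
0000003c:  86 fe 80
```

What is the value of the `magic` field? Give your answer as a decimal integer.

`magic` follows `size` (1 B), `port` (4 B), `version` (4 B), so it starts at offset 1 + 4 + 4 = 9 and occupies 2 bytes.
Bytes at offsets 9..10: A1 0C.
Big-endian stores the most-significant byte at the lowest address.
The bytes are already most-significant first: 0xA10C.
0xA10C = 41228.

41228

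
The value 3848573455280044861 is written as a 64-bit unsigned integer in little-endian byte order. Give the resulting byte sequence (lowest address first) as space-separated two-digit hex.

3848573455280044861 in hexadecimal, padded to 64 bits, is 0x3568E12ABDF6FB3D.
Split into bytes (most-significant first): 35 68 E1 2A BD F6 FB 3D.
In little-endian order the low byte comes first in memory.
So at ascending addresses the bytes are 3D FB F6 BD 2A E1 68 35.

3D FB F6 BD 2A E1 68 35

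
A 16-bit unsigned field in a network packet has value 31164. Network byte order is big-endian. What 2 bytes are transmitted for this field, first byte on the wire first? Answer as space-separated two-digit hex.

79 BC

31164 in hexadecimal, padded to 16 bits, is 0x79BC.
Split into bytes (most-significant first): 79 BC.
Big-endian stores the most-significant byte at the lowest address.
So the memory order matches the most-significant-first order: 79 BC.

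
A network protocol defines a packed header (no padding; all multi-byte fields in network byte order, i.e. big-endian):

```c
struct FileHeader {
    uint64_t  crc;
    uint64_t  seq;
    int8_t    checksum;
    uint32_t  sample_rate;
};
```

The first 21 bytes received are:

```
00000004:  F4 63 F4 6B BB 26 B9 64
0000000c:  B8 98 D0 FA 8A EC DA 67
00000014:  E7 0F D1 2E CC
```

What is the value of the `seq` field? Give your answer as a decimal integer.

13301611273929939559

`seq` follows `crc` (8 bytes), so it starts at byte offset 8 and occupies 8 bytes.
Bytes at offsets 8..15: B8 98 D0 FA 8A EC DA 67.
Big-endian: lowest address holds the most-significant byte.
The bytes are already most-significant first: 0xB898D0FA8AECDA67.
0xB898D0FA8AECDA67 = 13301611273929939559.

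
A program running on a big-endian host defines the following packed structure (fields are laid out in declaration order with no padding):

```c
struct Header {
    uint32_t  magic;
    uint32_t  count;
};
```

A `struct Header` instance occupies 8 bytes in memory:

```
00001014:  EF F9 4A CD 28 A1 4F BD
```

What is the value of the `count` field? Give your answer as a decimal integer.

681660349

`count` follows `magic` (4 bytes), so it starts at byte offset 4 and occupies 4 bytes.
Bytes at offsets 4..7: 28 A1 4F BD.
In big-endian order the high byte comes first in memory.
The bytes are already most-significant first: 0x28A14FBD.
0x28A14FBD = 681660349.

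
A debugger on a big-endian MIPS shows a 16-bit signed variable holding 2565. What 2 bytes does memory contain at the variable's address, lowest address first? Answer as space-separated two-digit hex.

0A 05

2565 in hexadecimal, padded to 16 bits, is 0x0A05.
Split into bytes (most-significant first): 0A 05.
Big-endian stores the most-significant byte at the lowest address.
So the memory order matches the most-significant-first order: 0A 05.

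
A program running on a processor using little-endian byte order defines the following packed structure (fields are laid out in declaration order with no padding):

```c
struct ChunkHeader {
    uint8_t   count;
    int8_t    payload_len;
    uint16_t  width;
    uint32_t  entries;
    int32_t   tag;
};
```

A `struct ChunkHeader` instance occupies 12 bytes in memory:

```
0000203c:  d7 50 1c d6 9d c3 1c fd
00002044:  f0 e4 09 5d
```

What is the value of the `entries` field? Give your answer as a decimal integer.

`entries` follows `count` (1 B), `payload_len` (1 B), `width` (2 B), so it starts at offset 1 + 1 + 2 = 4 and occupies 4 bytes.
Bytes at offsets 4..7: 9D C3 1C FD.
Little-endian stores the least-significant byte at the lowest address.
Reassemble most-significant byte first: FD 1C C3 9D → 0xFD1CC39D.
0xFD1CC39D = 4246520733.

4246520733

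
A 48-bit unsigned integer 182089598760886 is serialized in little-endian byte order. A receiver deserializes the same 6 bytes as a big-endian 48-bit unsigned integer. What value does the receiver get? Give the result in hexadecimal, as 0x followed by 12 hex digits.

182089598760886 in 48-bit hexadecimal is 0xA59C09D9F7B6.
Stored little-endian, the bytes at ascending addresses are B6 F7 D9 09 9C A5.
Read back as big-endian, the last byte is least significant, giving 0xB6F7D9099CA5.

0xB6F7D9099CA5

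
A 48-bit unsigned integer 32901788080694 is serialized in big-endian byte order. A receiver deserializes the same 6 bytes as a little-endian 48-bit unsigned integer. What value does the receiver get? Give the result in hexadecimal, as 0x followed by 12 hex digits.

0x361A648BEC1D

32901788080694 in 48-bit hexadecimal is 0x1DEC8B641A36.
Stored big-endian, the bytes at ascending addresses are 1D EC 8B 64 1A 36.
Read back as little-endian, the first byte is least significant, giving 0x361A648BEC1D.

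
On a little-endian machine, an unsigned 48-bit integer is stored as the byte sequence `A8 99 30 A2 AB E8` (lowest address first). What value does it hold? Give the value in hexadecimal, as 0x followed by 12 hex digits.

0xE8ABA23099A8

In little-endian order the low byte comes first in memory.
Reassemble most-significant byte first: E8 AB A2 30 99 A8 → 0xE8ABA23099A8.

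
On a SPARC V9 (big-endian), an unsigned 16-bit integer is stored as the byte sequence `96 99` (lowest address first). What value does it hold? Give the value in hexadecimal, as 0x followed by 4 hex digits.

0x9699

Big-endian: lowest address holds the most-significant byte.
The bytes are already most-significant first: 0x9699.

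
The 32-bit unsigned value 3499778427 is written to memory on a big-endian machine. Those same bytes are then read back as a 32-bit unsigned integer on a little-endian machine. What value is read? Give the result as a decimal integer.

2069994192

3499778427 in 32-bit hexadecimal is 0xD09A617B.
Stored big-endian, the bytes at ascending addresses are D0 9A 61 7B.
Read back as little-endian, the first byte is least significant, giving 0x7B619AD0.
0x7B619AD0 = 2069994192.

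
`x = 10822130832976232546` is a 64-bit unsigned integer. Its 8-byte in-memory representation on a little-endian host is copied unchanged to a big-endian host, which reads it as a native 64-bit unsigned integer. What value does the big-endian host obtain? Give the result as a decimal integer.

7115785871893082006

10822130832976232546 in 64-bit hexadecimal is 0x962FEEA78C59C062.
Stored little-endian, the bytes at ascending addresses are 62 C0 59 8C A7 EE 2F 96.
Read back as big-endian, the last byte is least significant, giving 0x62C0598CA7EE2F96.
0x62C0598CA7EE2F96 = 7115785871893082006.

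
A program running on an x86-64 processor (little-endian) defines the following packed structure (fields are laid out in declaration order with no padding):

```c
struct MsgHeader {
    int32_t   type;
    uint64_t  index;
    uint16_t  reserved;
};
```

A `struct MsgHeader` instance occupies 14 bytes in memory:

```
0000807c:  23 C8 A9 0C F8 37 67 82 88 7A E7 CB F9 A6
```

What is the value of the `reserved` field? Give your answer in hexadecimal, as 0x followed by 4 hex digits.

0xA6F9

`reserved` follows `type` (4 B), `index` (8 B), so it starts at offset 4 + 8 = 12 and occupies 2 bytes.
Bytes at offsets 12..13: F9 A6.
Little-endian: lowest address holds the least-significant byte.
Reassemble most-significant byte first: A6 F9 → 0xA6F9.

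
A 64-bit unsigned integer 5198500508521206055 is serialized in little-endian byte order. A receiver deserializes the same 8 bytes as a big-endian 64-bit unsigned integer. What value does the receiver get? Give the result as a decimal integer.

2815058109985727560

5198500508521206055 in 64-bit hexadecimal is 0x4824C8AB6F181127.
Stored little-endian, the bytes at ascending addresses are 27 11 18 6F AB C8 24 48.
Read back as big-endian, the last byte is least significant, giving 0x2711186FABC82448.
0x2711186FABC82448 = 2815058109985727560.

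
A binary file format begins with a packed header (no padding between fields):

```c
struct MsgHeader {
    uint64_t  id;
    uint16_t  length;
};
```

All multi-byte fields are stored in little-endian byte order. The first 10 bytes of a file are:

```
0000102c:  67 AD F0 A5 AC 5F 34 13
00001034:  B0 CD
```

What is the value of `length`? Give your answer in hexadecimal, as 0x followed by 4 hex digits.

`length` follows `id` (8 bytes), so it starts at byte offset 8 and occupies 2 bytes.
Bytes at offsets 8..9: B0 CD.
Little-endian: lowest address holds the least-significant byte.
Reassemble most-significant byte first: CD B0 → 0xCDB0.

0xCDB0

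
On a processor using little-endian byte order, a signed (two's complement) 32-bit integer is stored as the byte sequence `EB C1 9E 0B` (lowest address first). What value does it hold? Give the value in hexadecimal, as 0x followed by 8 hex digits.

Little-endian: lowest address holds the least-significant byte.
Reassemble most-significant byte first: 0B 9E C1 EB → 0x0B9EC1EB.

0x0B9EC1EB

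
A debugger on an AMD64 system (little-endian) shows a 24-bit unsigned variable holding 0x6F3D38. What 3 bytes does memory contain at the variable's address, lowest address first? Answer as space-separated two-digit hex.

Split into bytes (most-significant first): 6F 3D 38.
In little-endian order the low byte comes first in memory.
So at ascending addresses the bytes are 38 3D 6F.

38 3D 6F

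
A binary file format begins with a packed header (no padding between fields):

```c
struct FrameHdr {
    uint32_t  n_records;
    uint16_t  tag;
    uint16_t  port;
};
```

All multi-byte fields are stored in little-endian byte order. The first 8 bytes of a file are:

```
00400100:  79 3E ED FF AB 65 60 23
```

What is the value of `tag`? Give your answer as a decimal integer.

`tag` follows `n_records` (4 bytes), so it starts at byte offset 4 and occupies 2 bytes.
Bytes at offsets 4..5: AB 65.
Little-endian: lowest address holds the least-significant byte.
Reassemble most-significant byte first: 65 AB → 0x65AB.
0x65AB = 26027.

26027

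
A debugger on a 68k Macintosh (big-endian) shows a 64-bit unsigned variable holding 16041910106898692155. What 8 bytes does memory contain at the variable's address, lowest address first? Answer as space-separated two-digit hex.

DE A0 50 3F A0 71 F8 3B

16041910106898692155 in hexadecimal, padded to 64 bits, is 0xDEA0503FA071F83B.
Split into bytes (most-significant first): DE A0 50 3F A0 71 F8 3B.
In big-endian order the high byte comes first in memory.
So the memory order matches the most-significant-first order: DE A0 50 3F A0 71 F8 3B.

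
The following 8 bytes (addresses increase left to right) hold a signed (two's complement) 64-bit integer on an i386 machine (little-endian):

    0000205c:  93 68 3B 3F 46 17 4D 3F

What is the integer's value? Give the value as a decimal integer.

Little-endian stores the least-significant byte at the lowest address.
Reassemble most-significant byte first: 3F 4D 17 46 3F 3B 68 93 → 0x3F4D17463F3B6893.
0x3F4D17463F3B6893 = 4561327588072188051.

4561327588072188051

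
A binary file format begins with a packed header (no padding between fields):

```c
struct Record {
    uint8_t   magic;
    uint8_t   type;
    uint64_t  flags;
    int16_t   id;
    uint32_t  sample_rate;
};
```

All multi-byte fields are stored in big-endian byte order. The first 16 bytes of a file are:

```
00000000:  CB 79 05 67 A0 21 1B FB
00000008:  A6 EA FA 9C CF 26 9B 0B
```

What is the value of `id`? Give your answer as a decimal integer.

-1380

`id` follows `magic` (1 B), `type` (1 B), `flags` (8 B), so it starts at offset 1 + 1 + 8 = 10 and occupies 2 bytes.
Bytes at offsets 10..11: FA 9C.
Big-endian stores the most-significant byte at the lowest address.
The bytes are already most-significant first: 0xFA9C.
Top bit is set, so as a signed 16-bit value this is 0xFA9C − 2^16 = -1380.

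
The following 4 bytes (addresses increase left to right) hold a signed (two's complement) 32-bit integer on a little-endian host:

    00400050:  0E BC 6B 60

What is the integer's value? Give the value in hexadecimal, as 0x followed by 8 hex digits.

0x606BBC0E

Little-endian stores the least-significant byte at the lowest address.
Reassemble most-significant byte first: 60 6B BC 0E → 0x606BBC0E.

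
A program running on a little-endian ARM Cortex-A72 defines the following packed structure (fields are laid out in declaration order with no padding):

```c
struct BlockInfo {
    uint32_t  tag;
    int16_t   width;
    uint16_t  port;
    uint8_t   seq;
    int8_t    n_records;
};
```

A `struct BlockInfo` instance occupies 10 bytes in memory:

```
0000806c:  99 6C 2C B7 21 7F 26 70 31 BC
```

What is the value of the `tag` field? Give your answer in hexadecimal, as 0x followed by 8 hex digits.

`tag` is the first field, at byte offset 0, occupying 4 bytes.
Bytes at offsets 0..3: 99 6C 2C B7.
Little-endian stores the least-significant byte at the lowest address.
Reassemble most-significant byte first: B7 2C 6C 99 → 0xB72C6C99.

0xB72C6C99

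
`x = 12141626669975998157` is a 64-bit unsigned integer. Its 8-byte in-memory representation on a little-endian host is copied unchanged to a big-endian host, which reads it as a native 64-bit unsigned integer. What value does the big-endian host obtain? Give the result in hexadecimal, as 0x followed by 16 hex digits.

0xCD0E549320B97FA8

12141626669975998157 in 64-bit hexadecimal is 0xA87FB92093540ECD.
Stored little-endian, the bytes at ascending addresses are CD 0E 54 93 20 B9 7F A8.
Read back as big-endian, the last byte is least significant, giving 0xCD0E549320B97FA8.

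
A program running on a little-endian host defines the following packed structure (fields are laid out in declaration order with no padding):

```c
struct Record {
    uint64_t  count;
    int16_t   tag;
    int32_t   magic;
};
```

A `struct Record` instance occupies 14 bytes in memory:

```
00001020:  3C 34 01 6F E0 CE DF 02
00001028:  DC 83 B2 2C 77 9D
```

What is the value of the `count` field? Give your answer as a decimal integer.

207111571212678204

`count` is the first field, at byte offset 0, occupying 8 bytes.
Bytes at offsets 0..7: 3C 34 01 6F E0 CE DF 02.
Little-endian: lowest address holds the least-significant byte.
Reassemble most-significant byte first: 02 DF CE E0 6F 01 34 3C → 0x02DFCEE06F01343C.
0x02DFCEE06F01343C = 207111571212678204.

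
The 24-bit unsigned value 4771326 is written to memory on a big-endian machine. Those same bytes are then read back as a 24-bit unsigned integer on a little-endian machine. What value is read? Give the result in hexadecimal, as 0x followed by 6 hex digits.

4771326 in 24-bit hexadecimal is 0x48CDFE.
Stored big-endian, the bytes at ascending addresses are 48 CD FE.
Read back as little-endian, the first byte is least significant, giving 0xFECD48.

0xFECD48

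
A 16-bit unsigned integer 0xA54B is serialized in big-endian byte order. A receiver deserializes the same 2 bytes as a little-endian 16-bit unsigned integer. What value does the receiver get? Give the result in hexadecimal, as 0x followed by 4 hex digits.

0x4BA5

Stored big-endian, the bytes at ascending addresses are A5 4B.
Read back as little-endian, the first byte is least significant, giving 0x4BA5.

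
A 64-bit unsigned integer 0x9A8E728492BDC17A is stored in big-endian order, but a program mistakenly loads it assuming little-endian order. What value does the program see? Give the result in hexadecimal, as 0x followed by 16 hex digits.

Stored big-endian, the bytes at ascending addresses are 9A 8E 72 84 92 BD C1 7A.
Read back as little-endian, the first byte is least significant, giving 0x7AC1BD9284728E9A.

0x7AC1BD9284728E9A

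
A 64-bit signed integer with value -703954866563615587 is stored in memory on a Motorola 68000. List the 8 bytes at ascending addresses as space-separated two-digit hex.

F6 3B 0C C7 50 91 74 9D

Two's complement of -703954866563615587 in 64 bits: 703954866563615587 = 0x09C4F338AF6E8B63; invert → 0xF63B0CC75091749C; add 1 → 0xF63B0CC75091749D.
Split into bytes (most-significant first): F6 3B 0C C7 50 91 74 9D.
Big-endian stores the most-significant byte at the lowest address.
So the memory order matches the most-significant-first order: F6 3B 0C C7 50 91 74 9D.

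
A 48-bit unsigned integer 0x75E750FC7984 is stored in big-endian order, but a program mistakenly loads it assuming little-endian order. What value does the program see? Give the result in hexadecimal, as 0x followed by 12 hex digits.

Stored big-endian, the bytes at ascending addresses are 75 E7 50 FC 79 84.
Read back as little-endian, the first byte is least significant, giving 0x8479FC50E775.

0x8479FC50E775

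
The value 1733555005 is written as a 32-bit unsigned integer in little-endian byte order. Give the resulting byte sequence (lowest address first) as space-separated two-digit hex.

3D F3 53 67

1733555005 in hexadecimal, padded to 32 bits, is 0x6753F33D.
Split into bytes (most-significant first): 67 53 F3 3D.
Little-endian stores the least-significant byte at the lowest address.
So at ascending addresses the bytes are 3D F3 53 67.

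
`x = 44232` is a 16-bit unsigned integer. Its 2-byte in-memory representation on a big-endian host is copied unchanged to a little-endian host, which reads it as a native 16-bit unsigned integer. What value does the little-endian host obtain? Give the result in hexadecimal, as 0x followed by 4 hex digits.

0xC8AC

44232 in 16-bit hexadecimal is 0xACC8.
Stored big-endian, the bytes at ascending addresses are AC C8.
Read back as little-endian, the first byte is least significant, giving 0xC8AC.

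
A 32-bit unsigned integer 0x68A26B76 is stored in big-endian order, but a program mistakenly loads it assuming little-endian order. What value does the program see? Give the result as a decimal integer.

1986765416

Stored big-endian, the bytes at ascending addresses are 68 A2 6B 76.
Read back as little-endian, the first byte is least significant, giving 0x766BA268.
0x766BA268 = 1986765416.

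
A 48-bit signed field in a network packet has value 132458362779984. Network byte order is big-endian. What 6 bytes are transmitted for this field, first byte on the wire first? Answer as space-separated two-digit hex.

132458362779984 in hexadecimal, padded to 48 bits, is 0x78785DA93950.
Split into bytes (most-significant first): 78 78 5D A9 39 50.
In big-endian order the high byte comes first in memory.
So the memory order matches the most-significant-first order: 78 78 5D A9 39 50.

78 78 5D A9 39 50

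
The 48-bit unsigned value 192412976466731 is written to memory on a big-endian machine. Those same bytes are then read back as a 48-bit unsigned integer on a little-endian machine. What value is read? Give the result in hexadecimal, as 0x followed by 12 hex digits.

0x2BCB1CA3FFAE

192412976466731 in 48-bit hexadecimal is 0xAEFFA31CCB2B.
Stored big-endian, the bytes at ascending addresses are AE FF A3 1C CB 2B.
Read back as little-endian, the first byte is least significant, giving 0x2BCB1CA3FFAE.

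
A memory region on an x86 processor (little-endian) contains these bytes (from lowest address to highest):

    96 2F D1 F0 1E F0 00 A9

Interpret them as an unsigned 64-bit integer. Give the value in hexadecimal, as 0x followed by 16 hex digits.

0xA900F01EF0D12F96

In little-endian order the low byte comes first in memory.
Reassemble most-significant byte first: A9 00 F0 1E F0 D1 2F 96 → 0xA900F01EF0D12F96.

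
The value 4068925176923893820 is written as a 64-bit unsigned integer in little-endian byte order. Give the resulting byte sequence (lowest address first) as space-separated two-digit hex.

4068925176923893820 in hexadecimal, padded to 64 bits, is 0x3877B9E3EC31303C.
Split into bytes (most-significant first): 38 77 B9 E3 EC 31 30 3C.
Little-endian stores the least-significant byte at the lowest address.
So at ascending addresses the bytes are 3C 30 31 EC E3 B9 77 38.

3C 30 31 EC E3 B9 77 38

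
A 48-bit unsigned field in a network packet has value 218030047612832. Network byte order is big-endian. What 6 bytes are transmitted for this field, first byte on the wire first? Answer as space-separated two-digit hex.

C6 4C 13 89 CF A0

218030047612832 in hexadecimal, padded to 48 bits, is 0xC64C1389CFA0.
Split into bytes (most-significant first): C6 4C 13 89 CF A0.
In big-endian order the high byte comes first in memory.
So the memory order matches the most-significant-first order: C6 4C 13 89 CF A0.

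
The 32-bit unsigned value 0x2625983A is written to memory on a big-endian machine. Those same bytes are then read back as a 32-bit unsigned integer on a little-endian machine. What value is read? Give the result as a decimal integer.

Stored big-endian, the bytes at ascending addresses are 26 25 98 3A.
Read back as little-endian, the first byte is least significant, giving 0x3A982526.
0x3A982526 = 983049510.

983049510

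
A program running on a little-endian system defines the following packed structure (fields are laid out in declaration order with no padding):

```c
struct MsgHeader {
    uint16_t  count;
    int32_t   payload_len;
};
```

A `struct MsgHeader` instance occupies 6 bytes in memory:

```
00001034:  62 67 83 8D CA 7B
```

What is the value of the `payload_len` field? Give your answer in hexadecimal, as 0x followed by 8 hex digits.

`payload_len` follows `count` (2 bytes), so it starts at byte offset 2 and occupies 4 bytes.
Bytes at offsets 2..5: 83 8D CA 7B.
In little-endian order the low byte comes first in memory.
Reassemble most-significant byte first: 7B CA 8D 83 → 0x7BCA8D83.

0x7BCA8D83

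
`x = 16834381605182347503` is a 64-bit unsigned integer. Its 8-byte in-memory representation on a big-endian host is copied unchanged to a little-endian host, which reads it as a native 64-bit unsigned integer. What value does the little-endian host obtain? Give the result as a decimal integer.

17264623555538886633

16834381605182347503 in 64-bit hexadecimal is 0xE99FBCE0A64398EF.
Stored big-endian, the bytes at ascending addresses are E9 9F BC E0 A6 43 98 EF.
Read back as little-endian, the first byte is least significant, giving 0xEF9843A6E0BC9FE9.
0xEF9843A6E0BC9FE9 = 17264623555538886633.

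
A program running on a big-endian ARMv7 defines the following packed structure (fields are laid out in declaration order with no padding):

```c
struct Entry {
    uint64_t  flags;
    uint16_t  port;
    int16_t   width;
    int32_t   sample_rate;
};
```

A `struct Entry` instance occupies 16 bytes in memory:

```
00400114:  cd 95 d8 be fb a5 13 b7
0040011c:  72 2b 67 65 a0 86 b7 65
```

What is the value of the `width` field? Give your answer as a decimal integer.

`width` follows `flags` (8 B), `port` (2 B), so it starts at offset 8 + 2 = 10 and occupies 2 bytes.
Bytes at offsets 10..11: 67 65.
In big-endian order the high byte comes first in memory.
The bytes are already most-significant first: 0x6765.
0x6765 = 26469.

26469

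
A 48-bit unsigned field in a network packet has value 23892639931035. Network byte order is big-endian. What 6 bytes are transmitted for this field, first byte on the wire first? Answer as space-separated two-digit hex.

23892639931035 in hexadecimal, padded to 48 bits, is 0x15BAF050DA9B.
Split into bytes (most-significant first): 15 BA F0 50 DA 9B.
In big-endian order the high byte comes first in memory.
So the memory order matches the most-significant-first order: 15 BA F0 50 DA 9B.

15 BA F0 50 DA 9B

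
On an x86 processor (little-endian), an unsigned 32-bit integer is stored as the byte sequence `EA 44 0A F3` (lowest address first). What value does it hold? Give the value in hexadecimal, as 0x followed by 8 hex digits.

0xF30A44EA

Little-endian: lowest address holds the least-significant byte.
Reassemble most-significant byte first: F3 0A 44 EA → 0xF30A44EA.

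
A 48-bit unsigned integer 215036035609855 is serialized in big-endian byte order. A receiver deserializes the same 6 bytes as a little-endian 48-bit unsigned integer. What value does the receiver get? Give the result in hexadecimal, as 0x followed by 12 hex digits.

215036035609855 in 48-bit hexadecimal is 0xC392FA8434FF.
Stored big-endian, the bytes at ascending addresses are C3 92 FA 84 34 FF.
Read back as little-endian, the first byte is least significant, giving 0xFF3484FA92C3.

0xFF3484FA92C3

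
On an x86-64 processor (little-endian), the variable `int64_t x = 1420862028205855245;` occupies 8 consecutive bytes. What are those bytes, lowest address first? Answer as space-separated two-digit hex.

1420862028205855245 in hexadecimal, padded to 64 bits, is 0x13B7EA7C920D120D.
Split into bytes (most-significant first): 13 B7 EA 7C 92 0D 12 0D.
In little-endian order the low byte comes first in memory.
So at ascending addresses the bytes are 0D 12 0D 92 7C EA B7 13.

0D 12 0D 92 7C EA B7 13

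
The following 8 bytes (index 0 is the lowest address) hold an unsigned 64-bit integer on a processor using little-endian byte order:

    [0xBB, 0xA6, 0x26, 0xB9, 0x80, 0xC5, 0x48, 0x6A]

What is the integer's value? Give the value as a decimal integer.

7658588322996332219

Little-endian: lowest address holds the least-significant byte.
Reassemble most-significant byte first: 6A 48 C5 80 B9 26 A6 BB → 0x6A48C580B926A6BB.
0x6A48C580B926A6BB = 7658588322996332219.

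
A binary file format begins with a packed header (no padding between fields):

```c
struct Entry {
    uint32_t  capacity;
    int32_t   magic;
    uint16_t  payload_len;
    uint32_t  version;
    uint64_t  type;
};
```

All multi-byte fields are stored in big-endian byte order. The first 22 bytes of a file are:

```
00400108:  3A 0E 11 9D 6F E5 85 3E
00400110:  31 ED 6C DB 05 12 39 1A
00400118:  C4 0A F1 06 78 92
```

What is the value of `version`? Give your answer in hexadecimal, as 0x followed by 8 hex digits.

`version` follows `capacity` (4 B), `magic` (4 B), `payload_len` (2 B), so it starts at offset 4 + 4 + 2 = 10 and occupies 4 bytes.
Bytes at offsets 10..13: 6C DB 05 12.
In big-endian order the high byte comes first in memory.
The bytes are already most-significant first: 0x6CDB0512.

0x6CDB0512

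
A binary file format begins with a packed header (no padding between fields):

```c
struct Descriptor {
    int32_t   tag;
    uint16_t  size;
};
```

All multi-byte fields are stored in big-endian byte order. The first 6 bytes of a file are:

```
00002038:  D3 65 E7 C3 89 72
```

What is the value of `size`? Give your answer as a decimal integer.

35186

`size` follows `tag` (4 bytes), so it starts at byte offset 4 and occupies 2 bytes.
Bytes at offsets 4..5: 89 72.
Big-endian: lowest address holds the most-significant byte.
The bytes are already most-significant first: 0x8972.
0x8972 = 35186.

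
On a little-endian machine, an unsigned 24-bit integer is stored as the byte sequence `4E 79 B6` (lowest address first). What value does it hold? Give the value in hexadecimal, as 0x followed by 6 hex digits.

In little-endian order the low byte comes first in memory.
Reassemble most-significant byte first: B6 79 4E → 0xB6794E.

0xB6794E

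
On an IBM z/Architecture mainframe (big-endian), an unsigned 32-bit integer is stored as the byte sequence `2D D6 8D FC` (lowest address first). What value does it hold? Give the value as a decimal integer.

769035772

In big-endian order the high byte comes first in memory.
The bytes are already most-significant first: 0x2DD68DFC.
0x2DD68DFC = 769035772.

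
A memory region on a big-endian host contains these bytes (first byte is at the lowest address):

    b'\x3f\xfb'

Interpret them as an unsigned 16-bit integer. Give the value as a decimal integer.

16379

Big-endian stores the most-significant byte at the lowest address.
The bytes are already most-significant first: 0x3FFB.
0x3FFB = 16379.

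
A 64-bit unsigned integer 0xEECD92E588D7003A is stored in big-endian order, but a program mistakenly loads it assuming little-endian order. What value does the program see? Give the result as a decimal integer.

4179577437166947822

Stored big-endian, the bytes at ascending addresses are EE CD 92 E5 88 D7 00 3A.
Read back as little-endian, the first byte is least significant, giving 0x3A00D788E592CDEE.
0x3A00D788E592CDEE = 4179577437166947822.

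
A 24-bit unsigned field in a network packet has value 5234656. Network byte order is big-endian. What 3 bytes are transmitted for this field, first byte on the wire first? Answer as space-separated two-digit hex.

5234656 in hexadecimal, padded to 24 bits, is 0x4FDFE0.
Split into bytes (most-significant first): 4F DF E0.
In big-endian order the high byte comes first in memory.
So the memory order matches the most-significant-first order: 4F DF E0.

4F DF E0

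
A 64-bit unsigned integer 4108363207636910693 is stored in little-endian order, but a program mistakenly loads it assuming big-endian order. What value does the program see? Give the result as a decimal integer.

7314545082396705593

4108363207636910693 in 64-bit hexadecimal is 0x3903D691FF7B8265.
Stored little-endian, the bytes at ascending addresses are 65 82 7B FF 91 D6 03 39.
Read back as big-endian, the last byte is least significant, giving 0x65827BFF91D60339.
0x65827BFF91D60339 = 7314545082396705593.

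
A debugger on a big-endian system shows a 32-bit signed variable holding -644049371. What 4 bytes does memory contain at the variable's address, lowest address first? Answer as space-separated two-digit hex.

D9 9C 96 25

Two's complement of -644049371 in 32 bits: 644049371 = 0x266369DB; invert → 0xD99C9624; add 1 → 0xD99C9625.
Split into bytes (most-significant first): D9 9C 96 25.
In big-endian order the high byte comes first in memory.
So the memory order matches the most-significant-first order: D9 9C 96 25.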